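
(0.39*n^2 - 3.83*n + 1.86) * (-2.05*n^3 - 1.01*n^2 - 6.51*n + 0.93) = -0.7995*n^5 + 7.4576*n^4 - 2.4836*n^3 + 23.4174*n^2 - 15.6705*n + 1.7298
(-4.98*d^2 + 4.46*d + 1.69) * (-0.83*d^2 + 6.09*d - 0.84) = 4.1334*d^4 - 34.03*d^3 + 29.9419*d^2 + 6.5457*d - 1.4196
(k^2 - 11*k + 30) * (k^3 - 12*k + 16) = k^5 - 11*k^4 + 18*k^3 + 148*k^2 - 536*k + 480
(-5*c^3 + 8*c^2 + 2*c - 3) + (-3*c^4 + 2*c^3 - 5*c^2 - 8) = -3*c^4 - 3*c^3 + 3*c^2 + 2*c - 11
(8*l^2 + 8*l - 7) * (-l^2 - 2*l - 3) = -8*l^4 - 24*l^3 - 33*l^2 - 10*l + 21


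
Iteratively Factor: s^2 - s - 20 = (s + 4)*(s - 5)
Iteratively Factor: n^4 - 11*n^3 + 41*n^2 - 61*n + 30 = (n - 5)*(n^3 - 6*n^2 + 11*n - 6) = (n - 5)*(n - 2)*(n^2 - 4*n + 3) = (n - 5)*(n - 2)*(n - 1)*(n - 3)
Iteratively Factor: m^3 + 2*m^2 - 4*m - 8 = (m + 2)*(m^2 - 4) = (m - 2)*(m + 2)*(m + 2)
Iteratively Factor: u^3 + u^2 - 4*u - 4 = (u - 2)*(u^2 + 3*u + 2) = (u - 2)*(u + 2)*(u + 1)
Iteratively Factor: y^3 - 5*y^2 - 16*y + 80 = (y - 5)*(y^2 - 16) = (y - 5)*(y - 4)*(y + 4)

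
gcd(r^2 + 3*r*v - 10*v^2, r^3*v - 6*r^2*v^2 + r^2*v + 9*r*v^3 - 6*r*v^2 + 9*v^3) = 1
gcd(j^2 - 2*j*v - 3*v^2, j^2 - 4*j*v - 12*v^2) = 1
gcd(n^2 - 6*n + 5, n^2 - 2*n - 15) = n - 5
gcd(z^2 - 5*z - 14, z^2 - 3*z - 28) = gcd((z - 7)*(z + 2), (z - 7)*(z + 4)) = z - 7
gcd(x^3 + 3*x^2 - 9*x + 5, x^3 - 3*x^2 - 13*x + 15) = x - 1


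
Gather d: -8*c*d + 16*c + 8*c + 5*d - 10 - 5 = 24*c + d*(5 - 8*c) - 15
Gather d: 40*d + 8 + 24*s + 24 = 40*d + 24*s + 32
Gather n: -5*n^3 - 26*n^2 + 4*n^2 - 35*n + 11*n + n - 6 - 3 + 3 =-5*n^3 - 22*n^2 - 23*n - 6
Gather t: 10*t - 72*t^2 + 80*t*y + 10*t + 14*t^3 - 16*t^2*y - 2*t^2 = 14*t^3 + t^2*(-16*y - 74) + t*(80*y + 20)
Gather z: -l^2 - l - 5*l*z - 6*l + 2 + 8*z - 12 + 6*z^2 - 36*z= -l^2 - 7*l + 6*z^2 + z*(-5*l - 28) - 10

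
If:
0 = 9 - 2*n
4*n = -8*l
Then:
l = -9/4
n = 9/2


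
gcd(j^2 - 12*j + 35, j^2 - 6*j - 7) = j - 7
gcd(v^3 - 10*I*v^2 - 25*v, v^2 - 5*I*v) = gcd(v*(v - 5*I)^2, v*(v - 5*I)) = v^2 - 5*I*v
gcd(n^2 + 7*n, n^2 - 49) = n + 7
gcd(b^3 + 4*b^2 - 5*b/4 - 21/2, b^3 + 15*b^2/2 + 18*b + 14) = b^2 + 11*b/2 + 7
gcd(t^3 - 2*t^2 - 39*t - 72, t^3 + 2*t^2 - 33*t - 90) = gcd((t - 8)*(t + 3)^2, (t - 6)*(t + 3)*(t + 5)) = t + 3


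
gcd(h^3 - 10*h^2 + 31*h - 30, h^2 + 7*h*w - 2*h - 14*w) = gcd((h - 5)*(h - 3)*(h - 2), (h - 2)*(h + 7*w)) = h - 2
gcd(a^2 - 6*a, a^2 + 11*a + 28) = 1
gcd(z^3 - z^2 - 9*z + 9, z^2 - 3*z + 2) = z - 1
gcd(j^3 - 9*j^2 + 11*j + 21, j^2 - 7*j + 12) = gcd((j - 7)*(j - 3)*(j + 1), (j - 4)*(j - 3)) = j - 3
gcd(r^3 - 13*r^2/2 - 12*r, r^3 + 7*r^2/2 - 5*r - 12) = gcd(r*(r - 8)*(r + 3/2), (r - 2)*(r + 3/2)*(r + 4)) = r + 3/2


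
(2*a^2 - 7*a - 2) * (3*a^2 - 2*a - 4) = 6*a^4 - 25*a^3 + 32*a + 8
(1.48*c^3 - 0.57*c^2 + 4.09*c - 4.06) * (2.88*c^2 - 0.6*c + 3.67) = 4.2624*c^5 - 2.5296*c^4 + 17.5528*c^3 - 16.2387*c^2 + 17.4463*c - 14.9002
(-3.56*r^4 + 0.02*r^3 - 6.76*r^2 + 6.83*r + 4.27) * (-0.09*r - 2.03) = 0.3204*r^5 + 7.225*r^4 + 0.5678*r^3 + 13.1081*r^2 - 14.2492*r - 8.6681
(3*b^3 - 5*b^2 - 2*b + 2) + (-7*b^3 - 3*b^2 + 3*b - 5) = -4*b^3 - 8*b^2 + b - 3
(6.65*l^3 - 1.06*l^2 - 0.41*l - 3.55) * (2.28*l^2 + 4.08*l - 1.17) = 15.162*l^5 + 24.7152*l^4 - 13.0401*l^3 - 8.5266*l^2 - 14.0043*l + 4.1535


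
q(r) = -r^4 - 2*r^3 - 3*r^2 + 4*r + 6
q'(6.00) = -1112.00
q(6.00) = -1806.00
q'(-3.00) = 76.00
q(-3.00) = -60.00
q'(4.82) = -612.24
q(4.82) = -808.12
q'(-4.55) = 283.87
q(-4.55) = -314.51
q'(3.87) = -340.92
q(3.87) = -363.68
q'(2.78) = -144.99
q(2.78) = -108.76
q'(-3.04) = 79.17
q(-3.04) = -63.10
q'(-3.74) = 151.77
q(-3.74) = -141.95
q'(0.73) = -5.13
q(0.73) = 6.26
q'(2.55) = -116.64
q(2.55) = -78.75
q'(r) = -4*r^3 - 6*r^2 - 6*r + 4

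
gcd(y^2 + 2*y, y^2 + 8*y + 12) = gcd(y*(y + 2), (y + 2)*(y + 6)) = y + 2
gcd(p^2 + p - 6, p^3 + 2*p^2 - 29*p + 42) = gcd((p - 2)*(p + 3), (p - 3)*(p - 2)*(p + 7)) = p - 2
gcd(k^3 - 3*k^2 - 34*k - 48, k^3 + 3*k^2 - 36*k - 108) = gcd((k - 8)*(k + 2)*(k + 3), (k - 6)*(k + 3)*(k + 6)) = k + 3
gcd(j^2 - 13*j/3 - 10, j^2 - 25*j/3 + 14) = j - 6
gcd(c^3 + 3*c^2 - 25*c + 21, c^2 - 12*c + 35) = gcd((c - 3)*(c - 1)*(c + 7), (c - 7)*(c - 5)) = 1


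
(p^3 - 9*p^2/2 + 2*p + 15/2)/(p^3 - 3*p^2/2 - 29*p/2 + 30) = (p + 1)/(p + 4)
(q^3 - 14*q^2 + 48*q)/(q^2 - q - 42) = q*(-q^2 + 14*q - 48)/(-q^2 + q + 42)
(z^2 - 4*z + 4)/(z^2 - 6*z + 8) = (z - 2)/(z - 4)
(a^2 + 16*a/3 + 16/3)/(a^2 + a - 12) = (a + 4/3)/(a - 3)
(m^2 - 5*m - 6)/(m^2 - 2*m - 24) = (m + 1)/(m + 4)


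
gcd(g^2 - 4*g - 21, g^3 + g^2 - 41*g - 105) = g^2 - 4*g - 21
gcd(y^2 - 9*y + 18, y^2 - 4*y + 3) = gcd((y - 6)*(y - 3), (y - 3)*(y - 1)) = y - 3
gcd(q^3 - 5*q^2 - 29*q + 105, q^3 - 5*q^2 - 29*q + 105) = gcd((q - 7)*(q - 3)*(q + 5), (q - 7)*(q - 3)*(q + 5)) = q^3 - 5*q^2 - 29*q + 105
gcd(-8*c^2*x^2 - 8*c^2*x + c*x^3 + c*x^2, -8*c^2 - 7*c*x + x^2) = -8*c + x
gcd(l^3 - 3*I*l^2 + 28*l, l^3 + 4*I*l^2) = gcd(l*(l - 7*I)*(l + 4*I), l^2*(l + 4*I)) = l^2 + 4*I*l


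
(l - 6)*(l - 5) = l^2 - 11*l + 30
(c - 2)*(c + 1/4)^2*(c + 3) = c^4 + 3*c^3/2 - 87*c^2/16 - 47*c/16 - 3/8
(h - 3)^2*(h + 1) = h^3 - 5*h^2 + 3*h + 9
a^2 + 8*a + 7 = (a + 1)*(a + 7)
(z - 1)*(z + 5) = z^2 + 4*z - 5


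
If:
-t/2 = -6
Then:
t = 12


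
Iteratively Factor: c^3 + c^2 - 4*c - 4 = (c + 1)*(c^2 - 4) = (c + 1)*(c + 2)*(c - 2)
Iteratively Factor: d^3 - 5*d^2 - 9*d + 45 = (d + 3)*(d^2 - 8*d + 15) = (d - 5)*(d + 3)*(d - 3)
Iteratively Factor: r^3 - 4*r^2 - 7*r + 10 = (r + 2)*(r^2 - 6*r + 5) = (r - 1)*(r + 2)*(r - 5)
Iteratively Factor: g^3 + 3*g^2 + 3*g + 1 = (g + 1)*(g^2 + 2*g + 1) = (g + 1)^2*(g + 1)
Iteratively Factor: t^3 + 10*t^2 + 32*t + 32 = (t + 4)*(t^2 + 6*t + 8) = (t + 4)^2*(t + 2)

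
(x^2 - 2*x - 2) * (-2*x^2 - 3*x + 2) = -2*x^4 + x^3 + 12*x^2 + 2*x - 4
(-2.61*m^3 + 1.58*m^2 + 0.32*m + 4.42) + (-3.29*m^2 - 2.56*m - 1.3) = -2.61*m^3 - 1.71*m^2 - 2.24*m + 3.12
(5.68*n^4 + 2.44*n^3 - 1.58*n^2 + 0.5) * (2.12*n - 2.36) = 12.0416*n^5 - 8.232*n^4 - 9.108*n^3 + 3.7288*n^2 + 1.06*n - 1.18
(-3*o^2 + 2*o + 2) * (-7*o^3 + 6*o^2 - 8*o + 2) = 21*o^5 - 32*o^4 + 22*o^3 - 10*o^2 - 12*o + 4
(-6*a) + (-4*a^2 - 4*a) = -4*a^2 - 10*a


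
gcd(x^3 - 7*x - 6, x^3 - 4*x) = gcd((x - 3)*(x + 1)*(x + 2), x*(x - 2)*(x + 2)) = x + 2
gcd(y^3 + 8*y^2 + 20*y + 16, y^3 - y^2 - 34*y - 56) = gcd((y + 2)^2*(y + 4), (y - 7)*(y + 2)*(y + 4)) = y^2 + 6*y + 8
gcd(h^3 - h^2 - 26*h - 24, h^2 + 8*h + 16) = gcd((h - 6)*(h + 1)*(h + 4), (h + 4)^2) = h + 4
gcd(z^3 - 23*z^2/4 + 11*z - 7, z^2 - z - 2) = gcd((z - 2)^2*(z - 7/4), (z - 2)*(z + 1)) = z - 2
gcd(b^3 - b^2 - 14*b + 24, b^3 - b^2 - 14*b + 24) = b^3 - b^2 - 14*b + 24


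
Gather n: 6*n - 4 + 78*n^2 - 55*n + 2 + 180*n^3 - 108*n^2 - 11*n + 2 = 180*n^3 - 30*n^2 - 60*n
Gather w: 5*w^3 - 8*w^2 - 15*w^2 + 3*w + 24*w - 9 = 5*w^3 - 23*w^2 + 27*w - 9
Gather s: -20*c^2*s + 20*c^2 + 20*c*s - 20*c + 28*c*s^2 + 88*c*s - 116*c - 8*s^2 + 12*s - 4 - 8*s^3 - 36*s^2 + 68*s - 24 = 20*c^2 - 136*c - 8*s^3 + s^2*(28*c - 44) + s*(-20*c^2 + 108*c + 80) - 28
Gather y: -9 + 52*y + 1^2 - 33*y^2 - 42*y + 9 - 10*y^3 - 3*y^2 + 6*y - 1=-10*y^3 - 36*y^2 + 16*y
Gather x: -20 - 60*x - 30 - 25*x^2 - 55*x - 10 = -25*x^2 - 115*x - 60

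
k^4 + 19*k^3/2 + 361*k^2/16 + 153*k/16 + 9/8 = (k + 1/4)^2*(k + 3)*(k + 6)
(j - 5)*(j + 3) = j^2 - 2*j - 15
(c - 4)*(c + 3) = c^2 - c - 12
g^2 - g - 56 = (g - 8)*(g + 7)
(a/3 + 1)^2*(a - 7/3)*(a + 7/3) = a^4/9 + 2*a^3/3 + 32*a^2/81 - 98*a/27 - 49/9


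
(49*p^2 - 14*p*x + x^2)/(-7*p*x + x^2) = (-7*p + x)/x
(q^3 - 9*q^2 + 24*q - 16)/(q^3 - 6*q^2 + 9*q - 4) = (q - 4)/(q - 1)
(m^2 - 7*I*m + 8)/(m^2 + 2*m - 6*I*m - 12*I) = (m^2 - 7*I*m + 8)/(m^2 + m*(2 - 6*I) - 12*I)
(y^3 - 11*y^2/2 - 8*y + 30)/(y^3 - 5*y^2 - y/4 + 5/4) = 2*(2*y^3 - 11*y^2 - 16*y + 60)/(4*y^3 - 20*y^2 - y + 5)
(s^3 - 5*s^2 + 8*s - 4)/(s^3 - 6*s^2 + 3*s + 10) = (s^2 - 3*s + 2)/(s^2 - 4*s - 5)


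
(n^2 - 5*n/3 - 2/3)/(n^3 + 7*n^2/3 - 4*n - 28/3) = (3*n + 1)/(3*n^2 + 13*n + 14)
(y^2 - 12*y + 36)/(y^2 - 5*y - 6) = (y - 6)/(y + 1)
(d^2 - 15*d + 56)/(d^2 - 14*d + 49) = (d - 8)/(d - 7)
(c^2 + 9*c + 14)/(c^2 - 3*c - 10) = (c + 7)/(c - 5)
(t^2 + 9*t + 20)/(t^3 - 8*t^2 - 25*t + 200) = (t + 4)/(t^2 - 13*t + 40)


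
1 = 1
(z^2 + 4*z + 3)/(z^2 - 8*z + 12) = (z^2 + 4*z + 3)/(z^2 - 8*z + 12)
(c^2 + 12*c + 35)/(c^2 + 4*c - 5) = (c + 7)/(c - 1)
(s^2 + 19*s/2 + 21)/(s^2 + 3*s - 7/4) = 2*(s + 6)/(2*s - 1)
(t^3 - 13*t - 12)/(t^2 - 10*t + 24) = (t^2 + 4*t + 3)/(t - 6)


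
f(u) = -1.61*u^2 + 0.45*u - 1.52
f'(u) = 0.45 - 3.22*u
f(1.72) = -5.51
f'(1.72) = -5.09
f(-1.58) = -6.25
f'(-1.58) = 5.54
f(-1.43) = -5.46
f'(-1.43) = 5.05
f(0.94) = -2.52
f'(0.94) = -2.58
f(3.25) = -17.06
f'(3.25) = -10.02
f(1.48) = -4.38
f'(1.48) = -4.32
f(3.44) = -19.02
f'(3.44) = -10.63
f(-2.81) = -15.50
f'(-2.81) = 9.50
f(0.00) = -1.52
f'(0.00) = 0.45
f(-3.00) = -17.36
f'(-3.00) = 10.11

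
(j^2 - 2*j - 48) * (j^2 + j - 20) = j^4 - j^3 - 70*j^2 - 8*j + 960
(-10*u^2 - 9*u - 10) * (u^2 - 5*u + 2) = -10*u^4 + 41*u^3 + 15*u^2 + 32*u - 20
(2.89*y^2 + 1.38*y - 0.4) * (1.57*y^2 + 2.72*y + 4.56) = 4.5373*y^4 + 10.0274*y^3 + 16.304*y^2 + 5.2048*y - 1.824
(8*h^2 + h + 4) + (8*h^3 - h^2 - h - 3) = 8*h^3 + 7*h^2 + 1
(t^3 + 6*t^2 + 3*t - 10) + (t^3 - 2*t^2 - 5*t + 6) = 2*t^3 + 4*t^2 - 2*t - 4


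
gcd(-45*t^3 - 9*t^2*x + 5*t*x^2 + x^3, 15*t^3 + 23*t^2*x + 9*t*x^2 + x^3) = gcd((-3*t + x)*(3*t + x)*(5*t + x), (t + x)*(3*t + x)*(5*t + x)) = 15*t^2 + 8*t*x + x^2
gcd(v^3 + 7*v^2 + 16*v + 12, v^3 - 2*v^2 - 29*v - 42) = v^2 + 5*v + 6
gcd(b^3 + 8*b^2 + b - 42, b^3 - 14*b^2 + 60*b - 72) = b - 2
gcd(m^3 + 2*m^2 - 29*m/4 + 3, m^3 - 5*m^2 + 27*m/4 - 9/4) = m^2 - 2*m + 3/4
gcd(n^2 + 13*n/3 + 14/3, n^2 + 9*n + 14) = n + 2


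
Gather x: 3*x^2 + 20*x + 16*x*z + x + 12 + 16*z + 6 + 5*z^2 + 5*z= 3*x^2 + x*(16*z + 21) + 5*z^2 + 21*z + 18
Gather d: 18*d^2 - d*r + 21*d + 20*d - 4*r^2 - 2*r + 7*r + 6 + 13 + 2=18*d^2 + d*(41 - r) - 4*r^2 + 5*r + 21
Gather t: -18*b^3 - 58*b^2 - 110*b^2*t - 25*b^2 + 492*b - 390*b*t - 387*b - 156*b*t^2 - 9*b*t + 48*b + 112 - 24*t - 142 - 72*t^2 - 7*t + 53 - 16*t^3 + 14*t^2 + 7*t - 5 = -18*b^3 - 83*b^2 + 153*b - 16*t^3 + t^2*(-156*b - 58) + t*(-110*b^2 - 399*b - 24) + 18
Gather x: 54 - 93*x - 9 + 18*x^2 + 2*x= 18*x^2 - 91*x + 45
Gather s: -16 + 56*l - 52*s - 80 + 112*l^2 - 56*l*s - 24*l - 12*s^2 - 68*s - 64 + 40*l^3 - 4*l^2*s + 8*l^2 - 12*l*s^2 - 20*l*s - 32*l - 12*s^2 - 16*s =40*l^3 + 120*l^2 + s^2*(-12*l - 24) + s*(-4*l^2 - 76*l - 136) - 160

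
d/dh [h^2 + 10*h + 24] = 2*h + 10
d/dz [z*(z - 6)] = 2*z - 6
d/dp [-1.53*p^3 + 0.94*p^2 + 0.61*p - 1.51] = -4.59*p^2 + 1.88*p + 0.61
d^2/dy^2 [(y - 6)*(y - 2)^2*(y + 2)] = 12*y^2 - 48*y + 16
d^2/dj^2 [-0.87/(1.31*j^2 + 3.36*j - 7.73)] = (2.986014*j^2 + 7.658784*j - 0.87*(2.62*j + 3.36)*(5.24*j + 6.72) - 17.619762)/(1.31*j^2 + 3.36*j - 7.73)^3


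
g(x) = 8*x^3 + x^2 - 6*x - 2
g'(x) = 24*x^2 + 2*x - 6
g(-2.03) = -52.62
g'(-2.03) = 88.84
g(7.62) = 3549.95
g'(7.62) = 1402.79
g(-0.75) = -0.31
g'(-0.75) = 6.00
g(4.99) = 986.97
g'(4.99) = 601.58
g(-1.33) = -11.07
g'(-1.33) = 33.79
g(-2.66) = -129.53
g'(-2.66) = 158.49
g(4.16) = 566.28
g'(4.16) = 417.65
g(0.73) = -2.73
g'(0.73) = 8.25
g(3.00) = 205.00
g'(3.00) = 216.00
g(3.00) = 205.00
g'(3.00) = 216.00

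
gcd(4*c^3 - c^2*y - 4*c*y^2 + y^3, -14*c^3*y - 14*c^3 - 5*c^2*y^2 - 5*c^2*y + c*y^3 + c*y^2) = 1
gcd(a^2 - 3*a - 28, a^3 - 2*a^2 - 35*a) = a - 7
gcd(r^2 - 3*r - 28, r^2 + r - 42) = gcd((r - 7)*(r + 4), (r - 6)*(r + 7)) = 1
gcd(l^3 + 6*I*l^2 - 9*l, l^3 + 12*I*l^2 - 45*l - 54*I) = l^2 + 6*I*l - 9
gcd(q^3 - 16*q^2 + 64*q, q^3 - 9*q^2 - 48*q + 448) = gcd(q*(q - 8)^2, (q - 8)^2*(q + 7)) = q^2 - 16*q + 64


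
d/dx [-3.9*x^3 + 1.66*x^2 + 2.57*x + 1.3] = -11.7*x^2 + 3.32*x + 2.57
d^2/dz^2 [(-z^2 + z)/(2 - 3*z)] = -4/(27*z^3 - 54*z^2 + 36*z - 8)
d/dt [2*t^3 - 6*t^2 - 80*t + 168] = 6*t^2 - 12*t - 80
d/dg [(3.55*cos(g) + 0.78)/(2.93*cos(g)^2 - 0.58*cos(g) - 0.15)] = (10.4015*cos(g)^2 + 4.5708*cos(g) + 0.0801)*sin(g)/(8.5849*cos(g)^4 - 3.3988*cos(g)^3 - 0.5426*cos(g)^2 + 0.174*cos(g) + 0.0225)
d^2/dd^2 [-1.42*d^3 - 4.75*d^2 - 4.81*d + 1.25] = -8.52*d - 9.5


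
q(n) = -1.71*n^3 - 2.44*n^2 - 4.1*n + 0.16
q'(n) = -5.13*n^2 - 4.88*n - 4.1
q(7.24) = -806.37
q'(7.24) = -308.33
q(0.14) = -0.47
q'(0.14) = -4.88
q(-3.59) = 62.55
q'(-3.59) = -52.70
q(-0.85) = 2.93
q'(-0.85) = -3.66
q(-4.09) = 93.11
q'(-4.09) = -69.96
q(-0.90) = 3.12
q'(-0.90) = -3.86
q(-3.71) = 69.11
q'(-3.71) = -56.61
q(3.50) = -117.40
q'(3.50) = -84.02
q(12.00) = -3355.28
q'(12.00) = -801.38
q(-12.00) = 2652.88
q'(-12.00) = -684.26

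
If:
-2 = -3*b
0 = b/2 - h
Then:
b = 2/3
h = 1/3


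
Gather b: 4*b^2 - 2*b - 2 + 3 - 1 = 4*b^2 - 2*b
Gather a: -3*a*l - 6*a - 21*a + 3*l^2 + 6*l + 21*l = a*(-3*l - 27) + 3*l^2 + 27*l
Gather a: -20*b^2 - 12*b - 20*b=-20*b^2 - 32*b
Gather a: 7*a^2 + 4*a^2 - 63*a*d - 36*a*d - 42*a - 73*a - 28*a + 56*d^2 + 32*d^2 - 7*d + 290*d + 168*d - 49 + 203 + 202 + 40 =11*a^2 + a*(-99*d - 143) + 88*d^2 + 451*d + 396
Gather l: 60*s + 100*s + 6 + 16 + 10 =160*s + 32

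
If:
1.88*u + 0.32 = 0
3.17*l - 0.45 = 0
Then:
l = 0.14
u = -0.17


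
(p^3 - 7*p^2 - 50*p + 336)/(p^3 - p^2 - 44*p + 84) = (p - 8)/(p - 2)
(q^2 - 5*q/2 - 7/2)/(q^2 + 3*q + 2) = (q - 7/2)/(q + 2)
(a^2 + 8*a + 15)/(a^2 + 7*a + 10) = (a + 3)/(a + 2)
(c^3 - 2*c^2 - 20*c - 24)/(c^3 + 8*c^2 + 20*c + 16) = (c - 6)/(c + 4)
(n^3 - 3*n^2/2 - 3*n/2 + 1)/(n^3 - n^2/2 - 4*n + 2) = (n + 1)/(n + 2)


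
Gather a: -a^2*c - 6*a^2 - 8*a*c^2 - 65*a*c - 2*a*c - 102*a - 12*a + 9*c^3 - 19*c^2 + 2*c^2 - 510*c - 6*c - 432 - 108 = a^2*(-c - 6) + a*(-8*c^2 - 67*c - 114) + 9*c^3 - 17*c^2 - 516*c - 540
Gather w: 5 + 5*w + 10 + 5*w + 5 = 10*w + 20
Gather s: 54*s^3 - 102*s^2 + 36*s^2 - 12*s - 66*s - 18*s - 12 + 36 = 54*s^3 - 66*s^2 - 96*s + 24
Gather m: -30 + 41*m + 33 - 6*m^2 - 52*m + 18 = -6*m^2 - 11*m + 21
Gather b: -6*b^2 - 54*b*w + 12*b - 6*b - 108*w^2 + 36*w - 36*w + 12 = -6*b^2 + b*(6 - 54*w) - 108*w^2 + 12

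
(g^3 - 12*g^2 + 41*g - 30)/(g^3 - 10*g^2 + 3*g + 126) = (g^2 - 6*g + 5)/(g^2 - 4*g - 21)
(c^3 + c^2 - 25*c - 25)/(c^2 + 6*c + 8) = (c^3 + c^2 - 25*c - 25)/(c^2 + 6*c + 8)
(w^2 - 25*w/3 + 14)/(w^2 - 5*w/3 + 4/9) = 3*(3*w^2 - 25*w + 42)/(9*w^2 - 15*w + 4)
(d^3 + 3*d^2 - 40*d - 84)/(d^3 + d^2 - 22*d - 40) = (d^2 + d - 42)/(d^2 - d - 20)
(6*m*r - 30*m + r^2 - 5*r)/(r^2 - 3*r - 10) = (6*m + r)/(r + 2)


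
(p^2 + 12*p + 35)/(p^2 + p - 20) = (p + 7)/(p - 4)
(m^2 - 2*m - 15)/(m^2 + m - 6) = (m - 5)/(m - 2)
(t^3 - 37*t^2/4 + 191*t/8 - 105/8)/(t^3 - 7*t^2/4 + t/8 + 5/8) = (8*t^3 - 74*t^2 + 191*t - 105)/(8*t^3 - 14*t^2 + t + 5)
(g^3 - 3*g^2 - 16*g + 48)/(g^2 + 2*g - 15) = (g^2 - 16)/(g + 5)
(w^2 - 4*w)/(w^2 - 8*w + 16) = w/(w - 4)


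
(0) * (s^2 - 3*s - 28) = 0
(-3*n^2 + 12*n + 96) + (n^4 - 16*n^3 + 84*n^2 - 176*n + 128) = n^4 - 16*n^3 + 81*n^2 - 164*n + 224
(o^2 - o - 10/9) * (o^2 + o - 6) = o^4 - 73*o^2/9 + 44*o/9 + 20/3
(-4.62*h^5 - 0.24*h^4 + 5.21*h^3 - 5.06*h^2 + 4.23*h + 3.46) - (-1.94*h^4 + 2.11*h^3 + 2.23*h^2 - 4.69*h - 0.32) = -4.62*h^5 + 1.7*h^4 + 3.1*h^3 - 7.29*h^2 + 8.92*h + 3.78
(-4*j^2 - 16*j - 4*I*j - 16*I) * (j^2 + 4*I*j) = -4*j^4 - 16*j^3 - 20*I*j^3 + 16*j^2 - 80*I*j^2 + 64*j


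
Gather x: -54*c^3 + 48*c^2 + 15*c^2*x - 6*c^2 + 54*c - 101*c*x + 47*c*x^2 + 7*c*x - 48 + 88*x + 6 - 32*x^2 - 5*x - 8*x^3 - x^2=-54*c^3 + 42*c^2 + 54*c - 8*x^3 + x^2*(47*c - 33) + x*(15*c^2 - 94*c + 83) - 42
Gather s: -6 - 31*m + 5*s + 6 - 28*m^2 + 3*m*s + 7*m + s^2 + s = -28*m^2 - 24*m + s^2 + s*(3*m + 6)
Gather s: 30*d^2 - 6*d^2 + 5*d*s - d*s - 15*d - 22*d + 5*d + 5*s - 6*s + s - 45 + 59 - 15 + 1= 24*d^2 + 4*d*s - 32*d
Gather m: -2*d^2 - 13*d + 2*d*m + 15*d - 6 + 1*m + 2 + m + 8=-2*d^2 + 2*d + m*(2*d + 2) + 4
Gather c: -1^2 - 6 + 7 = 0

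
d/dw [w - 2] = 1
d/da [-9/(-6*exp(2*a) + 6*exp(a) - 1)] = (54 - 108*exp(a))*exp(a)/(6*exp(2*a) - 6*exp(a) + 1)^2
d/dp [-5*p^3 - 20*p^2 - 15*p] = -15*p^2 - 40*p - 15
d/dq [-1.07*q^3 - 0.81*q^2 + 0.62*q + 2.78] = -3.21*q^2 - 1.62*q + 0.62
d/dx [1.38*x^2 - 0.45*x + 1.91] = 2.76*x - 0.45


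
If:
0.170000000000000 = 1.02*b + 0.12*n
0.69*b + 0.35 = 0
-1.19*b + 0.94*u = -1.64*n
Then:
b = -0.51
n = 5.73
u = -10.64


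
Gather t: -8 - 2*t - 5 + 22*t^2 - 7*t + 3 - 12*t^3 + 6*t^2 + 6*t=-12*t^3 + 28*t^2 - 3*t - 10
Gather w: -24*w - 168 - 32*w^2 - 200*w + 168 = -32*w^2 - 224*w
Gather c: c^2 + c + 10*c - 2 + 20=c^2 + 11*c + 18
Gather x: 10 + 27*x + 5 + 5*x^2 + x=5*x^2 + 28*x + 15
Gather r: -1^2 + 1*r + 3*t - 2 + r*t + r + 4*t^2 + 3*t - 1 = r*(t + 2) + 4*t^2 + 6*t - 4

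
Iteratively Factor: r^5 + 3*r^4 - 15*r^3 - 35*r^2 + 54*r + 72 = (r - 3)*(r^4 + 6*r^3 + 3*r^2 - 26*r - 24) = (r - 3)*(r + 4)*(r^3 + 2*r^2 - 5*r - 6) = (r - 3)*(r + 1)*(r + 4)*(r^2 + r - 6) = (r - 3)*(r - 2)*(r + 1)*(r + 4)*(r + 3)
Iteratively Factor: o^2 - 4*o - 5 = (o + 1)*(o - 5)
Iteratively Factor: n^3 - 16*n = (n + 4)*(n^2 - 4*n) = (n - 4)*(n + 4)*(n)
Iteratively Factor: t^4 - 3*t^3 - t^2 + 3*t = (t)*(t^3 - 3*t^2 - t + 3) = t*(t - 3)*(t^2 - 1) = t*(t - 3)*(t - 1)*(t + 1)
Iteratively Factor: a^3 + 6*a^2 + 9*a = (a)*(a^2 + 6*a + 9) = a*(a + 3)*(a + 3)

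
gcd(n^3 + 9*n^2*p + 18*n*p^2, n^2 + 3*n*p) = n^2 + 3*n*p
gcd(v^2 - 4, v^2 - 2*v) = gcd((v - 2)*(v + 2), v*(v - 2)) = v - 2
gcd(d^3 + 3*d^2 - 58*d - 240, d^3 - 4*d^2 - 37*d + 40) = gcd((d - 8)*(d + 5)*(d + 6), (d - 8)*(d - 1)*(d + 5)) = d^2 - 3*d - 40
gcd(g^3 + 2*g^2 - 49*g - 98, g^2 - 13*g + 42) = g - 7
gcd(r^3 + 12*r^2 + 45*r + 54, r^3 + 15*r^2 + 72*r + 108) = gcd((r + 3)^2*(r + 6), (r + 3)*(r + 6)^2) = r^2 + 9*r + 18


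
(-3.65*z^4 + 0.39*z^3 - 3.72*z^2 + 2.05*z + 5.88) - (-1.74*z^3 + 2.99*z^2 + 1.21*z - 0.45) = -3.65*z^4 + 2.13*z^3 - 6.71*z^2 + 0.84*z + 6.33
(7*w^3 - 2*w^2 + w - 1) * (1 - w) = -7*w^4 + 9*w^3 - 3*w^2 + 2*w - 1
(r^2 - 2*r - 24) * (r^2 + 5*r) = r^4 + 3*r^3 - 34*r^2 - 120*r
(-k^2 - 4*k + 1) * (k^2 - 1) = -k^4 - 4*k^3 + 2*k^2 + 4*k - 1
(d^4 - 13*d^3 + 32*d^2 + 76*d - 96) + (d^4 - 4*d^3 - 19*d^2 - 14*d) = 2*d^4 - 17*d^3 + 13*d^2 + 62*d - 96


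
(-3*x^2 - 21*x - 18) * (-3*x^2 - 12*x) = 9*x^4 + 99*x^3 + 306*x^2 + 216*x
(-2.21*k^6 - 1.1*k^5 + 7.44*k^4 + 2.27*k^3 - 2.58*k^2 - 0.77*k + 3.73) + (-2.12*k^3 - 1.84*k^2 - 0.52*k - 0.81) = -2.21*k^6 - 1.1*k^5 + 7.44*k^4 + 0.15*k^3 - 4.42*k^2 - 1.29*k + 2.92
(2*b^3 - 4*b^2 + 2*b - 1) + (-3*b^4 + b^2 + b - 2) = -3*b^4 + 2*b^3 - 3*b^2 + 3*b - 3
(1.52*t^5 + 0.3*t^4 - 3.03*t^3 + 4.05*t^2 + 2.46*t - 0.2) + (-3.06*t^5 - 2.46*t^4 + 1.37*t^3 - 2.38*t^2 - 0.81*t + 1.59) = -1.54*t^5 - 2.16*t^4 - 1.66*t^3 + 1.67*t^2 + 1.65*t + 1.39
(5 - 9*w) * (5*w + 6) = -45*w^2 - 29*w + 30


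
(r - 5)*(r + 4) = r^2 - r - 20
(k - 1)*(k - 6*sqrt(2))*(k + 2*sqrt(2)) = k^3 - 4*sqrt(2)*k^2 - k^2 - 24*k + 4*sqrt(2)*k + 24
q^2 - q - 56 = (q - 8)*(q + 7)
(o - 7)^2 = o^2 - 14*o + 49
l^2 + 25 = (l - 5*I)*(l + 5*I)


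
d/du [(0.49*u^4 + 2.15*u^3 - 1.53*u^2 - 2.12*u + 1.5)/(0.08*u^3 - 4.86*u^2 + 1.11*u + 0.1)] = (0.0392*u^6 - 4.7628*u^5 - 8.6949*u^4 + 5.3082*u^3 - 11.7165*u^2 + 14.274*u - 1.877)/(0.0064*u^6 - 0.7776*u^5 + 23.7972*u^4 - 10.7732*u^3 + 0.2601*u^2 + 0.222*u + 0.01)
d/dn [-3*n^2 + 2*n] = 2 - 6*n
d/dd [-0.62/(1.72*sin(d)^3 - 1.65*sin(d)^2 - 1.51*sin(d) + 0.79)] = (3.1992*sin(d)^2 - 2.046*sin(d) - 0.9362)*cos(d)/(1.72*sin(d)^3 - 1.65*sin(d)^2 - 1.51*sin(d) + 0.79)^2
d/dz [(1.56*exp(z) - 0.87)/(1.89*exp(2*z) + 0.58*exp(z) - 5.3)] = (-2.9484*exp(2*z) + 3.2886*exp(z) - 7.7634)*exp(z)/(3.5721*exp(4*z) + 2.1924*exp(3*z) - 19.6976*exp(2*z) - 6.148*exp(z) + 28.09)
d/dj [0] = 0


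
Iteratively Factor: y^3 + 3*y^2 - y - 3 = (y + 3)*(y^2 - 1) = (y - 1)*(y + 3)*(y + 1)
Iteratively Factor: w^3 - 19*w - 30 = (w + 3)*(w^2 - 3*w - 10) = (w - 5)*(w + 3)*(w + 2)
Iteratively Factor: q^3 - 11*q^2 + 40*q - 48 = (q - 3)*(q^2 - 8*q + 16) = (q - 4)*(q - 3)*(q - 4)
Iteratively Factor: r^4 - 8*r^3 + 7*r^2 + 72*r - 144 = (r - 3)*(r^3 - 5*r^2 - 8*r + 48) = (r - 4)*(r - 3)*(r^2 - r - 12) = (r - 4)*(r - 3)*(r + 3)*(r - 4)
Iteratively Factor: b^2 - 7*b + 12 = (b - 3)*(b - 4)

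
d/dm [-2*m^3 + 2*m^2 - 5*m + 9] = -6*m^2 + 4*m - 5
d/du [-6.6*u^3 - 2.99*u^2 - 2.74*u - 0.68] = -19.8*u^2 - 5.98*u - 2.74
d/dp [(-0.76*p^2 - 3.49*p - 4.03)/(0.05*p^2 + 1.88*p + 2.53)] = (-1.2543*p^2 - 3.4426*p - 1.2533)/(0.0025*p^4 + 0.188*p^3 + 3.7874*p^2 + 9.5128*p + 6.4009)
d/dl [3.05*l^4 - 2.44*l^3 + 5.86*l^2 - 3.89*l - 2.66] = 12.2*l^3 - 7.32*l^2 + 11.72*l - 3.89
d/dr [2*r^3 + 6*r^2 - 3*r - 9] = 6*r^2 + 12*r - 3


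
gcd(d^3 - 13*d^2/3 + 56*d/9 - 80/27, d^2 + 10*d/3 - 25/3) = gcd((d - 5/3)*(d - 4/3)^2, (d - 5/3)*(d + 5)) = d - 5/3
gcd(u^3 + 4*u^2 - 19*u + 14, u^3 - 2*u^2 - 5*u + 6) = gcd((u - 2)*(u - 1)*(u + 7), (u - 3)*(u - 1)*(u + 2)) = u - 1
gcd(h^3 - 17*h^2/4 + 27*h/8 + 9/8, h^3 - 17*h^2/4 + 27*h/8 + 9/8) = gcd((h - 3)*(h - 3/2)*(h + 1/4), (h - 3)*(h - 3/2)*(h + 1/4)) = h^3 - 17*h^2/4 + 27*h/8 + 9/8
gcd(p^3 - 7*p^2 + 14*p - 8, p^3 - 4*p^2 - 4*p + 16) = p^2 - 6*p + 8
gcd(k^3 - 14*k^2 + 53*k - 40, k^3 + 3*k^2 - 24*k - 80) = k - 5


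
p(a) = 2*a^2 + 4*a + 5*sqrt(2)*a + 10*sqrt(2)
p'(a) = 4*a + 4 + 5*sqrt(2)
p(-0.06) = 13.49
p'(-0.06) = 10.83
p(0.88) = 25.43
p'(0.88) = 14.59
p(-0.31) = 10.90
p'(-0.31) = 9.83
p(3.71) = 82.74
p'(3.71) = 25.91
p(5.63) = 139.87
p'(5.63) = 33.59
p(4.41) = 101.86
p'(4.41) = 28.71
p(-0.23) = 11.70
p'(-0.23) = 10.15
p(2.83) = 61.49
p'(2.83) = 22.39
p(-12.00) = 169.29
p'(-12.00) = -36.93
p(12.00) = 434.99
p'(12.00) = 59.07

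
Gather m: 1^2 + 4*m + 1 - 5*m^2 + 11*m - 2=-5*m^2 + 15*m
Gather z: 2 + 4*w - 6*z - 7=4*w - 6*z - 5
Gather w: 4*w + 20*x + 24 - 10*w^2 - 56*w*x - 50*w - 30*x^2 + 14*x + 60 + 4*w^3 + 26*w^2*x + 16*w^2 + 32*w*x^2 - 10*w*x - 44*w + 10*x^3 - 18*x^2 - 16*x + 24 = 4*w^3 + w^2*(26*x + 6) + w*(32*x^2 - 66*x - 90) + 10*x^3 - 48*x^2 + 18*x + 108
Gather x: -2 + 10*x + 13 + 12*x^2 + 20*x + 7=12*x^2 + 30*x + 18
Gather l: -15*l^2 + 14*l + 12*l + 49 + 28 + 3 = -15*l^2 + 26*l + 80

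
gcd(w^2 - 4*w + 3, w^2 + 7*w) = 1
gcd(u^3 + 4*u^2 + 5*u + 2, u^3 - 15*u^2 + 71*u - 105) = 1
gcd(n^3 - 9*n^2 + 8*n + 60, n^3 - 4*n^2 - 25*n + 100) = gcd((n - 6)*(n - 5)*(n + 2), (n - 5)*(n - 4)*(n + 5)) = n - 5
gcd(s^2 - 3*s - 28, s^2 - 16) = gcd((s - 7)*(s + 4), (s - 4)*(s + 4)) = s + 4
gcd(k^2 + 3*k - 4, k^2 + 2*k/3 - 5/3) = k - 1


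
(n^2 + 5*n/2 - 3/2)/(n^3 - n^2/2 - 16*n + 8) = (n + 3)/(n^2 - 16)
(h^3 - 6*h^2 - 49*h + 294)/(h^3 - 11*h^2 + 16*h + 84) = (h + 7)/(h + 2)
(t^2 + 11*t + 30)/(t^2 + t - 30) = (t + 5)/(t - 5)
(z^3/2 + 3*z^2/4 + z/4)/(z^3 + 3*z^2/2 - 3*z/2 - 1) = z*(z + 1)/(2*(z^2 + z - 2))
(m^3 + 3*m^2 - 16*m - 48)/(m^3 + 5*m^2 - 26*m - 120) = (m^2 - m - 12)/(m^2 + m - 30)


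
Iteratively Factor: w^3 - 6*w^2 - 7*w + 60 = (w - 5)*(w^2 - w - 12) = (w - 5)*(w - 4)*(w + 3)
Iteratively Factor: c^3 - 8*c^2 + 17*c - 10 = (c - 1)*(c^2 - 7*c + 10) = (c - 5)*(c - 1)*(c - 2)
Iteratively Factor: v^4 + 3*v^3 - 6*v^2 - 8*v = (v + 4)*(v^3 - v^2 - 2*v) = v*(v + 4)*(v^2 - v - 2) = v*(v + 1)*(v + 4)*(v - 2)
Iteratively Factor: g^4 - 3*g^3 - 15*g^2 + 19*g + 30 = (g + 3)*(g^3 - 6*g^2 + 3*g + 10) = (g - 2)*(g + 3)*(g^2 - 4*g - 5) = (g - 2)*(g + 1)*(g + 3)*(g - 5)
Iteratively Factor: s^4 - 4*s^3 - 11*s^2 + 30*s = (s - 2)*(s^3 - 2*s^2 - 15*s) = (s - 2)*(s + 3)*(s^2 - 5*s) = s*(s - 2)*(s + 3)*(s - 5)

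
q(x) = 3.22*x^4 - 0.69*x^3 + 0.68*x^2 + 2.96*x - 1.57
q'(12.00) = 21977.84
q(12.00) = 65709.47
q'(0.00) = 2.96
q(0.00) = -1.57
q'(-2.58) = -235.52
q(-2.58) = 149.84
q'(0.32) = 3.61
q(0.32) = -0.54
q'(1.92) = 89.10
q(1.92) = 45.49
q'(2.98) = 329.48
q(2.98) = 248.96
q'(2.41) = 174.50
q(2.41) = 108.48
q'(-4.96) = -1626.38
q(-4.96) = 2033.54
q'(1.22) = 24.93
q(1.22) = 8.93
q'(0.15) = 3.16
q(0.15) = -1.11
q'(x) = 12.88*x^3 - 2.07*x^2 + 1.36*x + 2.96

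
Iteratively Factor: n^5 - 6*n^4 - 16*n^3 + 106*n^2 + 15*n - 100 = (n + 4)*(n^4 - 10*n^3 + 24*n^2 + 10*n - 25) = (n + 1)*(n + 4)*(n^3 - 11*n^2 + 35*n - 25) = (n - 5)*(n + 1)*(n + 4)*(n^2 - 6*n + 5) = (n - 5)^2*(n + 1)*(n + 4)*(n - 1)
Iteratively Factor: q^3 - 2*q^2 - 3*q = (q - 3)*(q^2 + q) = q*(q - 3)*(q + 1)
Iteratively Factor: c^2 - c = (c)*(c - 1)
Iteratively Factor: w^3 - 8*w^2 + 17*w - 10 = (w - 5)*(w^2 - 3*w + 2) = (w - 5)*(w - 2)*(w - 1)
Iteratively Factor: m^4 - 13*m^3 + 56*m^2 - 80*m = (m - 4)*(m^3 - 9*m^2 + 20*m) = (m - 4)^2*(m^2 - 5*m) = m*(m - 4)^2*(m - 5)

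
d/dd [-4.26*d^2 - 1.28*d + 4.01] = -8.52*d - 1.28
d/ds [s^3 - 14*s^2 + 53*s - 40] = 3*s^2 - 28*s + 53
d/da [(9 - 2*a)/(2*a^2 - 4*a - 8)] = (-a^2 + 2*a + (a - 1)*(2*a - 9) + 4)/(-a^2 + 2*a + 4)^2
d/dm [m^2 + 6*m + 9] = 2*m + 6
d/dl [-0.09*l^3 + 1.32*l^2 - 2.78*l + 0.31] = -0.27*l^2 + 2.64*l - 2.78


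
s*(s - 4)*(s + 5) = s^3 + s^2 - 20*s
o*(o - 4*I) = o^2 - 4*I*o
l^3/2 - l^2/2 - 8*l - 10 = (l/2 + 1)*(l - 5)*(l + 2)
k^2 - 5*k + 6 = (k - 3)*(k - 2)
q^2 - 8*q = q*(q - 8)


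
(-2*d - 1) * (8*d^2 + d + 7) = -16*d^3 - 10*d^2 - 15*d - 7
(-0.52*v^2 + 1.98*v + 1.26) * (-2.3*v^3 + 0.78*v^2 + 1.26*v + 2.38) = 1.196*v^5 - 4.9596*v^4 - 2.0088*v^3 + 2.24*v^2 + 6.3*v + 2.9988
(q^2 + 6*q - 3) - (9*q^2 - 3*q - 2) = -8*q^2 + 9*q - 1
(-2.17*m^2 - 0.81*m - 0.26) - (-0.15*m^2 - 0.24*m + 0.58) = -2.02*m^2 - 0.57*m - 0.84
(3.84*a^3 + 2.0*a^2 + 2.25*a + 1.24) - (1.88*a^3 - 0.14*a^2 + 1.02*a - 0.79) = 1.96*a^3 + 2.14*a^2 + 1.23*a + 2.03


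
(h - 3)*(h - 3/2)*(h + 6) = h^3 + 3*h^2/2 - 45*h/2 + 27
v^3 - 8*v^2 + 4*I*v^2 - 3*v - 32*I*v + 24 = (v - 8)*(v + I)*(v + 3*I)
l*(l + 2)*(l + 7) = l^3 + 9*l^2 + 14*l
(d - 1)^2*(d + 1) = d^3 - d^2 - d + 1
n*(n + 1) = n^2 + n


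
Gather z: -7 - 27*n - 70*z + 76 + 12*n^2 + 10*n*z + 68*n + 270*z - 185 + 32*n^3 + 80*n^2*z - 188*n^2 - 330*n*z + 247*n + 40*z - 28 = 32*n^3 - 176*n^2 + 288*n + z*(80*n^2 - 320*n + 240) - 144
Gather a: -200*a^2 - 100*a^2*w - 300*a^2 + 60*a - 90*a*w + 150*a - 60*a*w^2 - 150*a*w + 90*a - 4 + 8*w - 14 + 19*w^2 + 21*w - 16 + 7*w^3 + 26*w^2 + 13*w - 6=a^2*(-100*w - 500) + a*(-60*w^2 - 240*w + 300) + 7*w^3 + 45*w^2 + 42*w - 40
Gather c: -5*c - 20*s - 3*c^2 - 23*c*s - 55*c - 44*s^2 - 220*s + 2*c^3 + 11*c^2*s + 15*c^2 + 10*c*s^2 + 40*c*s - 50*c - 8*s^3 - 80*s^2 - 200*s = 2*c^3 + c^2*(11*s + 12) + c*(10*s^2 + 17*s - 110) - 8*s^3 - 124*s^2 - 440*s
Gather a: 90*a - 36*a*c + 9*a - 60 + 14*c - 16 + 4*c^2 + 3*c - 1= a*(99 - 36*c) + 4*c^2 + 17*c - 77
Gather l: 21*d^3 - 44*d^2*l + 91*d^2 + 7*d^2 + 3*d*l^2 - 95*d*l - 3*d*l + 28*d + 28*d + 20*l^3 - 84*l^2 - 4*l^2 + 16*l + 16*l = 21*d^3 + 98*d^2 + 56*d + 20*l^3 + l^2*(3*d - 88) + l*(-44*d^2 - 98*d + 32)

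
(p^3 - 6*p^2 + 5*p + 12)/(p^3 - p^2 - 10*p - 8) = (p - 3)/(p + 2)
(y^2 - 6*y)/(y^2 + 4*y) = (y - 6)/(y + 4)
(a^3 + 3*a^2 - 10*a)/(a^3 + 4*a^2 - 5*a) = (a - 2)/(a - 1)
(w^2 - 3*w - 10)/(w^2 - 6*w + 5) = (w + 2)/(w - 1)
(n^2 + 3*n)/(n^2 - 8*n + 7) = n*(n + 3)/(n^2 - 8*n + 7)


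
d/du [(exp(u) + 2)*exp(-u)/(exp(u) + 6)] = (-exp(2*u) - 4*exp(u) - 12)*exp(-u)/(exp(2*u) + 12*exp(u) + 36)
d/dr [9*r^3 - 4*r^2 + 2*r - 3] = 27*r^2 - 8*r + 2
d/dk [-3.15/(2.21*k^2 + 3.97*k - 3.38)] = (13.923*k + 12.5055)/(2.21*k^2 + 3.97*k - 3.38)^2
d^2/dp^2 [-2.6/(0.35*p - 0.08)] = -0.637/(0.35*p - 0.08)^3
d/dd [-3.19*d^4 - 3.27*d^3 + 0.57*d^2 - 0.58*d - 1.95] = -12.76*d^3 - 9.81*d^2 + 1.14*d - 0.58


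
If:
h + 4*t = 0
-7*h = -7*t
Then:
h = 0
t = 0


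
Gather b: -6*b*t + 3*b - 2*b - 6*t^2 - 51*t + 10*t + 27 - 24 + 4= b*(1 - 6*t) - 6*t^2 - 41*t + 7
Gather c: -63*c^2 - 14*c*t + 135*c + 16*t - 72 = -63*c^2 + c*(135 - 14*t) + 16*t - 72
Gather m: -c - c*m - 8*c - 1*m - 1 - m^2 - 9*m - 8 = -9*c - m^2 + m*(-c - 10) - 9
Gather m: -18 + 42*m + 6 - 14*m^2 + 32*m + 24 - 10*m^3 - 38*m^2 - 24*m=-10*m^3 - 52*m^2 + 50*m + 12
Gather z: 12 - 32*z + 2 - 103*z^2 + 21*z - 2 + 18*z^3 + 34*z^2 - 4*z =18*z^3 - 69*z^2 - 15*z + 12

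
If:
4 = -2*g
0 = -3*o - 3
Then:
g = -2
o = -1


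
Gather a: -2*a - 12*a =-14*a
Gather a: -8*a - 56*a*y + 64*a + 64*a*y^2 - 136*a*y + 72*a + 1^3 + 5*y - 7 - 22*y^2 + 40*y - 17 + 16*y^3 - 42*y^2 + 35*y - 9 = a*(64*y^2 - 192*y + 128) + 16*y^3 - 64*y^2 + 80*y - 32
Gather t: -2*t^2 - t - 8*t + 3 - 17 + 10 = -2*t^2 - 9*t - 4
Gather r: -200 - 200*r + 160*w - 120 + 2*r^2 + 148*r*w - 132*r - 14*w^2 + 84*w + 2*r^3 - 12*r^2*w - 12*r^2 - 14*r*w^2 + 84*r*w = 2*r^3 + r^2*(-12*w - 10) + r*(-14*w^2 + 232*w - 332) - 14*w^2 + 244*w - 320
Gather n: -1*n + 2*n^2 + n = 2*n^2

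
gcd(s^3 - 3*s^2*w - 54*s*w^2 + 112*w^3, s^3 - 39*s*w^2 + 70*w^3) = s^2 + 5*s*w - 14*w^2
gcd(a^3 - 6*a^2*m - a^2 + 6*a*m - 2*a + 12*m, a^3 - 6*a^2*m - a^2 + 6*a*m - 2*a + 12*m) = a^3 - 6*a^2*m - a^2 + 6*a*m - 2*a + 12*m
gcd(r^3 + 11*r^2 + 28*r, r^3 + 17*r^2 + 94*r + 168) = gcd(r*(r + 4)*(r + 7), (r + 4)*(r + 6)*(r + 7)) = r^2 + 11*r + 28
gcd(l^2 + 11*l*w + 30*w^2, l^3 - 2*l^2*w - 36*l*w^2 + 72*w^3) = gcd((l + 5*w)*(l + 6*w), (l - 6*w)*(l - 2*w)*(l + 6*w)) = l + 6*w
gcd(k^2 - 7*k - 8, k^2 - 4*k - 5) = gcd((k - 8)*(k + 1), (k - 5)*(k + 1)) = k + 1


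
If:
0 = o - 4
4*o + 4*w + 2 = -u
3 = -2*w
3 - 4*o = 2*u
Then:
No Solution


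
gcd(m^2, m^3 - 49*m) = m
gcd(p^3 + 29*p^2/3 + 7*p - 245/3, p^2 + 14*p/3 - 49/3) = p^2 + 14*p/3 - 49/3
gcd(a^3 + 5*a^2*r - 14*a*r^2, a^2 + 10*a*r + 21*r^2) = a + 7*r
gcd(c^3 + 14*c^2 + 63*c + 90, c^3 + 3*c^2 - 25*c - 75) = c^2 + 8*c + 15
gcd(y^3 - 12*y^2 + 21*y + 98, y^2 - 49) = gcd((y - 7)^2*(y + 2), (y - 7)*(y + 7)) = y - 7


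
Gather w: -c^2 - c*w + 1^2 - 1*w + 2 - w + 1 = -c^2 + w*(-c - 2) + 4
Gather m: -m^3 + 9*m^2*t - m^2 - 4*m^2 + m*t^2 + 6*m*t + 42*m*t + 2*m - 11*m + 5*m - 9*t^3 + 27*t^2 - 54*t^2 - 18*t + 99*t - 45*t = -m^3 + m^2*(9*t - 5) + m*(t^2 + 48*t - 4) - 9*t^3 - 27*t^2 + 36*t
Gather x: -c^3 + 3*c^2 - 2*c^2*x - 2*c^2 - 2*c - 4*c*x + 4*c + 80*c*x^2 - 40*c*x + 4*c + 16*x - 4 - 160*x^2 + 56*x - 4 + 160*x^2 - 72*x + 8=-c^3 + c^2 + 80*c*x^2 + 6*c + x*(-2*c^2 - 44*c)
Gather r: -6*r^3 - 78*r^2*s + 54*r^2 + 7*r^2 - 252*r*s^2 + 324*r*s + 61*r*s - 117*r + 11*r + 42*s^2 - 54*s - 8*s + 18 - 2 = -6*r^3 + r^2*(61 - 78*s) + r*(-252*s^2 + 385*s - 106) + 42*s^2 - 62*s + 16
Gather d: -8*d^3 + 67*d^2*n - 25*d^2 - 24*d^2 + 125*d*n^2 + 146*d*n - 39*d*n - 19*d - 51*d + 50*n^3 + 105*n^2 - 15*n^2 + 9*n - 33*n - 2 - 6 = -8*d^3 + d^2*(67*n - 49) + d*(125*n^2 + 107*n - 70) + 50*n^3 + 90*n^2 - 24*n - 8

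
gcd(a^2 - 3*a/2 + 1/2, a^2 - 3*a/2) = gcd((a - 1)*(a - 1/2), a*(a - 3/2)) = 1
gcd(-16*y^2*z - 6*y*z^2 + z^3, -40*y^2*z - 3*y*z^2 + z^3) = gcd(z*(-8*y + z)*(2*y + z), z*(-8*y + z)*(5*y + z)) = 8*y*z - z^2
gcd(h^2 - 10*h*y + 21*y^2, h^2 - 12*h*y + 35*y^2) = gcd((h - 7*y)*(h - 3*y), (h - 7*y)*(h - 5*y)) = -h + 7*y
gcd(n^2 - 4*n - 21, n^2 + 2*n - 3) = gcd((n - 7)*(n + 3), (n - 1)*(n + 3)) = n + 3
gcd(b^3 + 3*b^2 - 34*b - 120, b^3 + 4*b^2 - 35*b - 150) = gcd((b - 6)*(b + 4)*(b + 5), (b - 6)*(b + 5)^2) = b^2 - b - 30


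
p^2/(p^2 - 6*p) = p/(p - 6)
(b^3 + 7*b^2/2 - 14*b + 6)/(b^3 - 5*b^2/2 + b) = (b + 6)/b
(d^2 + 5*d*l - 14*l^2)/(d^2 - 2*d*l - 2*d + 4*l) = (d + 7*l)/(d - 2)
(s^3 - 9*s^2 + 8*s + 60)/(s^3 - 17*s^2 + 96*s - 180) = (s + 2)/(s - 6)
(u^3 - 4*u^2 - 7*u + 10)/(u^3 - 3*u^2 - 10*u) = (u - 1)/u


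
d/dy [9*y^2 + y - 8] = 18*y + 1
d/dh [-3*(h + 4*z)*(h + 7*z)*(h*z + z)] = 3*z*(-3*h^2 - 22*h*z - 2*h - 28*z^2 - 11*z)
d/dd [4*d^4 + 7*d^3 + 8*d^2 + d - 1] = 16*d^3 + 21*d^2 + 16*d + 1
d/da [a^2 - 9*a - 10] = 2*a - 9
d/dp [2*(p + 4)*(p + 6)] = 4*p + 20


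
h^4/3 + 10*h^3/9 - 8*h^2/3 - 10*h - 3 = (h/3 + 1)*(h - 3)*(h + 1/3)*(h + 3)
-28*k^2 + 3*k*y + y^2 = (-4*k + y)*(7*k + y)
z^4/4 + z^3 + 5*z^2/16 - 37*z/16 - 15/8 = (z/2 + 1/2)*(z/2 + 1)*(z - 3/2)*(z + 5/2)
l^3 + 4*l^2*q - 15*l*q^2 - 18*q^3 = (l - 3*q)*(l + q)*(l + 6*q)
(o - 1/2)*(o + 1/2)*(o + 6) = o^3 + 6*o^2 - o/4 - 3/2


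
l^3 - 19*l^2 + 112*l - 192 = (l - 8)^2*(l - 3)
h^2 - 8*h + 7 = (h - 7)*(h - 1)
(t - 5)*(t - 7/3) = t^2 - 22*t/3 + 35/3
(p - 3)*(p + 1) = p^2 - 2*p - 3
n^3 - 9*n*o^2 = n*(n - 3*o)*(n + 3*o)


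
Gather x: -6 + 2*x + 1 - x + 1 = x - 4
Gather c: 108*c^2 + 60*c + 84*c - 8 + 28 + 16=108*c^2 + 144*c + 36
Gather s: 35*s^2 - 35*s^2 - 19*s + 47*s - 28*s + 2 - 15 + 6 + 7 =0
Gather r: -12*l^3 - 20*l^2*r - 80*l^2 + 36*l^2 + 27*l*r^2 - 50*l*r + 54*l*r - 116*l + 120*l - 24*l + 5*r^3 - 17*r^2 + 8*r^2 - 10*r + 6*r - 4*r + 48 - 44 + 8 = -12*l^3 - 44*l^2 - 20*l + 5*r^3 + r^2*(27*l - 9) + r*(-20*l^2 + 4*l - 8) + 12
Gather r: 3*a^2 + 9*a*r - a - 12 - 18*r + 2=3*a^2 - a + r*(9*a - 18) - 10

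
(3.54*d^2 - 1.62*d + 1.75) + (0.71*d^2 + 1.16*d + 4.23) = 4.25*d^2 - 0.46*d + 5.98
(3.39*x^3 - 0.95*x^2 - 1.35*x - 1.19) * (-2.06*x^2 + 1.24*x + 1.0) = -6.9834*x^5 + 6.1606*x^4 + 4.993*x^3 - 0.1726*x^2 - 2.8256*x - 1.19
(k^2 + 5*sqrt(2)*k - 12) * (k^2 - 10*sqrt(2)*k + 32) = k^4 - 5*sqrt(2)*k^3 - 80*k^2 + 280*sqrt(2)*k - 384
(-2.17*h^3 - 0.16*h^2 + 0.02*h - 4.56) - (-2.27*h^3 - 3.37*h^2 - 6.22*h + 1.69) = 0.1*h^3 + 3.21*h^2 + 6.24*h - 6.25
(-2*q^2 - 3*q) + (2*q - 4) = -2*q^2 - q - 4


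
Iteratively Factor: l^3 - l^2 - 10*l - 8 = (l + 1)*(l^2 - 2*l - 8) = (l + 1)*(l + 2)*(l - 4)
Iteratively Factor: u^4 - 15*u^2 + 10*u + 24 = (u + 4)*(u^3 - 4*u^2 + u + 6) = (u - 2)*(u + 4)*(u^2 - 2*u - 3) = (u - 2)*(u + 1)*(u + 4)*(u - 3)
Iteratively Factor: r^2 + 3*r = (r)*(r + 3)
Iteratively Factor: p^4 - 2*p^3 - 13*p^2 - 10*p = (p)*(p^3 - 2*p^2 - 13*p - 10) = p*(p + 1)*(p^2 - 3*p - 10) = p*(p + 1)*(p + 2)*(p - 5)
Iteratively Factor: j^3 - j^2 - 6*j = (j + 2)*(j^2 - 3*j) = j*(j + 2)*(j - 3)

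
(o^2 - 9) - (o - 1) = o^2 - o - 8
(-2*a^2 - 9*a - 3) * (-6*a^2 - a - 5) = 12*a^4 + 56*a^3 + 37*a^2 + 48*a + 15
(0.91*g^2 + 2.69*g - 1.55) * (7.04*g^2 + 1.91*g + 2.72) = 6.4064*g^4 + 20.6757*g^3 - 3.2989*g^2 + 4.3563*g - 4.216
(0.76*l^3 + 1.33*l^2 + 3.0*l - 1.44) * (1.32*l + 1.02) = 1.0032*l^4 + 2.5308*l^3 + 5.3166*l^2 + 1.1592*l - 1.4688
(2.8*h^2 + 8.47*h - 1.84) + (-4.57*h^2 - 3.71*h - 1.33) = -1.77*h^2 + 4.76*h - 3.17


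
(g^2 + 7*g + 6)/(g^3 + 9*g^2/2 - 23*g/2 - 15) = 2/(2*g - 5)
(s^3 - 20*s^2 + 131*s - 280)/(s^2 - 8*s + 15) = (s^2 - 15*s + 56)/(s - 3)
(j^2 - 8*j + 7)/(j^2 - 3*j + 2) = (j - 7)/(j - 2)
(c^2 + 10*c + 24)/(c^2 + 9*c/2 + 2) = 2*(c + 6)/(2*c + 1)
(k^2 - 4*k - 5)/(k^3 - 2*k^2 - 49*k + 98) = (k^2 - 4*k - 5)/(k^3 - 2*k^2 - 49*k + 98)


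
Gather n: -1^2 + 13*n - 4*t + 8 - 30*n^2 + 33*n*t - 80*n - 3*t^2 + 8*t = -30*n^2 + n*(33*t - 67) - 3*t^2 + 4*t + 7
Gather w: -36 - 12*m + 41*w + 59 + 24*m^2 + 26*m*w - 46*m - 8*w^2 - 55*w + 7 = 24*m^2 - 58*m - 8*w^2 + w*(26*m - 14) + 30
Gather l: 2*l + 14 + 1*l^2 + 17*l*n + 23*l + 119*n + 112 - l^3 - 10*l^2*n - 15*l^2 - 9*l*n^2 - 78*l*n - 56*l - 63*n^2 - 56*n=-l^3 + l^2*(-10*n - 14) + l*(-9*n^2 - 61*n - 31) - 63*n^2 + 63*n + 126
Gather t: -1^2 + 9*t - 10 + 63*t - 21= 72*t - 32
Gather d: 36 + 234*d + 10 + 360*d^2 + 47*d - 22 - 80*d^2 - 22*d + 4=280*d^2 + 259*d + 28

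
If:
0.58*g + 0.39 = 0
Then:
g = -0.67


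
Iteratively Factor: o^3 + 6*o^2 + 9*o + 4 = (o + 1)*(o^2 + 5*o + 4) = (o + 1)*(o + 4)*(o + 1)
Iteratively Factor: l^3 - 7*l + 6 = (l + 3)*(l^2 - 3*l + 2) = (l - 2)*(l + 3)*(l - 1)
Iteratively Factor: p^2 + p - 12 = (p - 3)*(p + 4)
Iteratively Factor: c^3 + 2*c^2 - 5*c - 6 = (c + 3)*(c^2 - c - 2) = (c + 1)*(c + 3)*(c - 2)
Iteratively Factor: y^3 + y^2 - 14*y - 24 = (y - 4)*(y^2 + 5*y + 6) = (y - 4)*(y + 2)*(y + 3)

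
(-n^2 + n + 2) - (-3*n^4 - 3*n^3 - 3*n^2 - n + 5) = 3*n^4 + 3*n^3 + 2*n^2 + 2*n - 3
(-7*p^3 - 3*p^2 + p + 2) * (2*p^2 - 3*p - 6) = -14*p^5 + 15*p^4 + 53*p^3 + 19*p^2 - 12*p - 12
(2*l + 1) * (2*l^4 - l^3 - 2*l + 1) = 4*l^5 - l^3 - 4*l^2 + 1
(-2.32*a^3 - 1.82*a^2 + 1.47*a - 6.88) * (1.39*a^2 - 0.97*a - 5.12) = -3.2248*a^5 - 0.2794*a^4 + 15.6871*a^3 - 1.6707*a^2 - 0.8528*a + 35.2256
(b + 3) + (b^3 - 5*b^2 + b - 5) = b^3 - 5*b^2 + 2*b - 2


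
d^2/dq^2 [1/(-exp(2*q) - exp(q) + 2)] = (-2*(2*exp(q) + 1)^2*exp(q) + (4*exp(q) + 1)*(exp(2*q) + exp(q) - 2))*exp(q)/(exp(2*q) + exp(q) - 2)^3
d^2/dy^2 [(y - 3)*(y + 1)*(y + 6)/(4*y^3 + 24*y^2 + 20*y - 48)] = (-y^6 - 30*y^5 - 183*y^4 - 508*y^3 - 1305*y^2 - 2538*y - 1035)/(y^9 + 18*y^8 + 123*y^7 + 360*y^6 + 183*y^5 - 1206*y^4 - 1603*y^3 + 1692*y^2 + 2160*y - 1728)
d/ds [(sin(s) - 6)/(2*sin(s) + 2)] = 7*cos(s)/(2*(sin(s) + 1)^2)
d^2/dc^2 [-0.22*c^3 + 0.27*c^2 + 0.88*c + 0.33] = 0.54 - 1.32*c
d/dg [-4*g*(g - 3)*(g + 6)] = -12*g^2 - 24*g + 72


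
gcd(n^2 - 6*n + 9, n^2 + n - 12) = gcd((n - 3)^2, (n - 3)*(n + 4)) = n - 3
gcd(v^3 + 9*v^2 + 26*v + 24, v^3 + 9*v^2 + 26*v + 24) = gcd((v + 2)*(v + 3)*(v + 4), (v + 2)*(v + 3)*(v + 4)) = v^3 + 9*v^2 + 26*v + 24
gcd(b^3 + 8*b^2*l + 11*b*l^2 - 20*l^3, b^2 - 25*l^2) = b + 5*l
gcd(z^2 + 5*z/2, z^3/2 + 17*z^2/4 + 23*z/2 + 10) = z + 5/2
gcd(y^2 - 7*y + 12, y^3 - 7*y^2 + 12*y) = y^2 - 7*y + 12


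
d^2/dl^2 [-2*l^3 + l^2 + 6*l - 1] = 2 - 12*l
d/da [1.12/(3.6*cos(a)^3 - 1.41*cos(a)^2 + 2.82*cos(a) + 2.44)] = (12.096*cos(a)^2 - 3.1584*cos(a) + 3.1584)*sin(a)/(3.6*cos(a)^3 - 1.41*cos(a)^2 + 2.82*cos(a) + 2.44)^2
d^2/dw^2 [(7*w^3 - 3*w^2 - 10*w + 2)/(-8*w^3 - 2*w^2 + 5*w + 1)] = 2*(304*w^6 + 1080*w^5 - 264*w^4 + 193*w^3 + 609*w^2 + 51*w - 101)/(512*w^9 + 384*w^8 - 864*w^7 - 664*w^6 + 444*w^5 + 378*w^4 - 41*w^3 - 69*w^2 - 15*w - 1)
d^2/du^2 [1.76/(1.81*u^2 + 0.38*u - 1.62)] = (-11.531872*u^2 - 2.421056*u + 1.76*(3.62*u + 0.38)*(7.24*u + 0.76) + 10.321344)/(1.81*u^2 + 0.38*u - 1.62)^3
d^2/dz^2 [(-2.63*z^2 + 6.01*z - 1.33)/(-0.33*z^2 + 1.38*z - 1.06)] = (1.086426*z^3 - 4.65082199999999*z^2 + 8.979696*z - 7.537484)/(0.035937*z^6 - 0.450846*z^5 + 2.231658*z^4 - 5.524416*z^3 + 7.168356*z^2 - 4.651704*z + 1.191016)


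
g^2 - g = g*(g - 1)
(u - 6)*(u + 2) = u^2 - 4*u - 12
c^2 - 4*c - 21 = (c - 7)*(c + 3)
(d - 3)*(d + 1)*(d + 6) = d^3 + 4*d^2 - 15*d - 18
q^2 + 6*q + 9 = (q + 3)^2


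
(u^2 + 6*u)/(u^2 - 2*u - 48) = u/(u - 8)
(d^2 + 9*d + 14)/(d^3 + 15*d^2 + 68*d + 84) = 1/(d + 6)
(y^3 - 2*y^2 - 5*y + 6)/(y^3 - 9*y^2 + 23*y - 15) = (y + 2)/(y - 5)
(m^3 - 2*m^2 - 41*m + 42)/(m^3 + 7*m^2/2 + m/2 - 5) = 2*(m^2 - m - 42)/(2*m^2 + 9*m + 10)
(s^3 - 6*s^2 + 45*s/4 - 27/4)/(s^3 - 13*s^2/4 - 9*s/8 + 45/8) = 2*(2*s - 3)/(4*s + 5)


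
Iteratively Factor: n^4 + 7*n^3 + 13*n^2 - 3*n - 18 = (n - 1)*(n^3 + 8*n^2 + 21*n + 18) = (n - 1)*(n + 3)*(n^2 + 5*n + 6) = (n - 1)*(n + 2)*(n + 3)*(n + 3)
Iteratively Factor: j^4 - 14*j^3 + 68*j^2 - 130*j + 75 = (j - 5)*(j^3 - 9*j^2 + 23*j - 15) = (j - 5)*(j - 3)*(j^2 - 6*j + 5) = (j - 5)^2*(j - 3)*(j - 1)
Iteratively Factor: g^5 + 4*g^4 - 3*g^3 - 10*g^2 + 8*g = (g + 2)*(g^4 + 2*g^3 - 7*g^2 + 4*g) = (g - 1)*(g + 2)*(g^3 + 3*g^2 - 4*g) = (g - 1)^2*(g + 2)*(g^2 + 4*g) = (g - 1)^2*(g + 2)*(g + 4)*(g)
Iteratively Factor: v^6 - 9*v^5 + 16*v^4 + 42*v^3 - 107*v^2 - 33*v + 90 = (v + 1)*(v^5 - 10*v^4 + 26*v^3 + 16*v^2 - 123*v + 90) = (v - 1)*(v + 1)*(v^4 - 9*v^3 + 17*v^2 + 33*v - 90) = (v - 3)*(v - 1)*(v + 1)*(v^3 - 6*v^2 - v + 30) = (v - 3)*(v - 1)*(v + 1)*(v + 2)*(v^2 - 8*v + 15) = (v - 3)^2*(v - 1)*(v + 1)*(v + 2)*(v - 5)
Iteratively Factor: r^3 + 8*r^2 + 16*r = (r + 4)*(r^2 + 4*r) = r*(r + 4)*(r + 4)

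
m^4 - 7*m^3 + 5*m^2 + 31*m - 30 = (m - 5)*(m - 3)*(m - 1)*(m + 2)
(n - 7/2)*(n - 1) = n^2 - 9*n/2 + 7/2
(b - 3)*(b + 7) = b^2 + 4*b - 21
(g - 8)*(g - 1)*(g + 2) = g^3 - 7*g^2 - 10*g + 16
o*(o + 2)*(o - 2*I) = o^3 + 2*o^2 - 2*I*o^2 - 4*I*o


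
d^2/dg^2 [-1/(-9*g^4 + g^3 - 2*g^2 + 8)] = 2*(g^2*(36*g^2 - 3*g + 4)^2 + (-54*g^2 + 3*g - 2)*(9*g^4 - g^3 + 2*g^2 - 8))/(9*g^4 - g^3 + 2*g^2 - 8)^3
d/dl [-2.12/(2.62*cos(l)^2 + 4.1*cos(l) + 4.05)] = -(11.1088*cos(l) + 8.692)*sin(l)/(2.62*cos(l)^2 + 4.1*cos(l) + 4.05)^2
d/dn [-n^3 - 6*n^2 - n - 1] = -3*n^2 - 12*n - 1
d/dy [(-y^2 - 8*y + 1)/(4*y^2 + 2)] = (8*y^2 - 3*y - 4)/(4*y^4 + 4*y^2 + 1)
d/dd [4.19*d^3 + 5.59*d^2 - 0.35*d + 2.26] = 12.57*d^2 + 11.18*d - 0.35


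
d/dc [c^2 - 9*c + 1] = 2*c - 9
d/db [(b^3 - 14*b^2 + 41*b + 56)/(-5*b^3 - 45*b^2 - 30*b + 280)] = (-23*b^4 + 70*b^3 + 789*b^2 - 560*b + 2632)/(5*(b^6 + 18*b^5 + 93*b^4 - 4*b^3 - 972*b^2 - 672*b + 3136))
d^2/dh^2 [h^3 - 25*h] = 6*h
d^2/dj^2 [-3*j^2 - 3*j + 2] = -6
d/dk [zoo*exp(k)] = zoo*exp(k)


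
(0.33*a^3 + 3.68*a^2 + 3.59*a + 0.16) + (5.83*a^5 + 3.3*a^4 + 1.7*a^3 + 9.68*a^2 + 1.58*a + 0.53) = 5.83*a^5 + 3.3*a^4 + 2.03*a^3 + 13.36*a^2 + 5.17*a + 0.69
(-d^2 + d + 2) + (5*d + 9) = -d^2 + 6*d + 11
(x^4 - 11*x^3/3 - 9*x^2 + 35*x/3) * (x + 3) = x^5 - 2*x^4/3 - 20*x^3 - 46*x^2/3 + 35*x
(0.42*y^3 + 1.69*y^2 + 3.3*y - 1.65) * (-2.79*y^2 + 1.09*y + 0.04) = -1.1718*y^5 - 4.2573*y^4 - 7.3481*y^3 + 8.2681*y^2 - 1.6665*y - 0.066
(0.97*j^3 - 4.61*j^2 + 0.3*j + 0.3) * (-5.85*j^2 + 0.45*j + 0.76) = -5.6745*j^5 + 27.405*j^4 - 3.0923*j^3 - 5.1236*j^2 + 0.363*j + 0.228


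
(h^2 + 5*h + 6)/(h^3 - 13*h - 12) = (h + 2)/(h^2 - 3*h - 4)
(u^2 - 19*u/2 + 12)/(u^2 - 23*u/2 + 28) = (2*u - 3)/(2*u - 7)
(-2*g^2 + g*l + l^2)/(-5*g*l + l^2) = (2*g^2 - g*l - l^2)/(l*(5*g - l))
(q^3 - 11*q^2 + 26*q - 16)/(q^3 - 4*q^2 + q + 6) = (q^2 - 9*q + 8)/(q^2 - 2*q - 3)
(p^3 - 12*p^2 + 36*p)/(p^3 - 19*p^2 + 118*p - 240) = p*(p - 6)/(p^2 - 13*p + 40)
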